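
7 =7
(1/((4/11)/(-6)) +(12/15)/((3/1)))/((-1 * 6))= 487/180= 2.71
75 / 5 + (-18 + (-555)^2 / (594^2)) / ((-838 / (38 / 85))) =20956514393 / 1396250460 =15.01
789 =789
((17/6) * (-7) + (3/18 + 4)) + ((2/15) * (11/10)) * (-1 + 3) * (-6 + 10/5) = -16.84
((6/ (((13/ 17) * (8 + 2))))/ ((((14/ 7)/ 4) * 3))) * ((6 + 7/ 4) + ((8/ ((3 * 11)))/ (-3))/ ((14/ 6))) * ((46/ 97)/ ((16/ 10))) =2787439/ 2330328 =1.20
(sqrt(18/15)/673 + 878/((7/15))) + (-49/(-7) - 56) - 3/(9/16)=sqrt(30)/3365 + 38369/21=1827.10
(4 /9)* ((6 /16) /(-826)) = -1 /4956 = -0.00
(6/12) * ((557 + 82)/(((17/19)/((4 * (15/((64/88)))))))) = 2003265/68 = 29459.78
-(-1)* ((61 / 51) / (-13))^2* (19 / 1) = 70699 / 439569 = 0.16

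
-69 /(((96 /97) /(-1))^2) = -216407 /3072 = -70.44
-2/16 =-1/8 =-0.12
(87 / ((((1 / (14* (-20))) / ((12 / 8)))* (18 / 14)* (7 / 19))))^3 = -459027710344000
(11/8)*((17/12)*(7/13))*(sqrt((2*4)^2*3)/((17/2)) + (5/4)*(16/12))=3.46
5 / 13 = 0.38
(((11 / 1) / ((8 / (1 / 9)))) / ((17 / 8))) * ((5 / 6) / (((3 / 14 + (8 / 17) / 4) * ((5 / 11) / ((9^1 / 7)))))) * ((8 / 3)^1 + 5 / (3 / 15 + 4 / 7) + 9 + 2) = 65824 / 6399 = 10.29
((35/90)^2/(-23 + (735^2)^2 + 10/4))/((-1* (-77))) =0.00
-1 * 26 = -26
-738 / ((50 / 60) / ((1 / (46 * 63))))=-246 / 805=-0.31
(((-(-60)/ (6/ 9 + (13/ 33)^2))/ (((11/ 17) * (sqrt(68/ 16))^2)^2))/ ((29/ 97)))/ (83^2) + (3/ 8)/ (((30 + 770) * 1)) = 1180024797/ 228869113600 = 0.01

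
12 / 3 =4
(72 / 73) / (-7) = -72 / 511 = -0.14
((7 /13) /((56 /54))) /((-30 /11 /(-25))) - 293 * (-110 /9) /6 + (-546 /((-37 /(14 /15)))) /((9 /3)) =314910053 /519480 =606.20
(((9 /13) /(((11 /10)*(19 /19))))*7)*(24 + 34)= 36540 /143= 255.52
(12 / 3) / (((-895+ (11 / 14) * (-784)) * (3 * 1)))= -4 / 4533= -0.00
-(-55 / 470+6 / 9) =-155 / 282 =-0.55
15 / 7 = 2.14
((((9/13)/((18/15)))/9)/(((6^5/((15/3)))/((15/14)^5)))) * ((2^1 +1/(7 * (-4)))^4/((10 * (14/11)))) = 1572763671875/23103347802243072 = 0.00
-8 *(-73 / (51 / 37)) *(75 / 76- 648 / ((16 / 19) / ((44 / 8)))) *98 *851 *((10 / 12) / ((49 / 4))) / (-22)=4927725575840 / 10659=462306555.57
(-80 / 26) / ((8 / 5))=-25 / 13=-1.92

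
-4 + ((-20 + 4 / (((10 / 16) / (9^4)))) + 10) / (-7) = -6001.20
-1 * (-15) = 15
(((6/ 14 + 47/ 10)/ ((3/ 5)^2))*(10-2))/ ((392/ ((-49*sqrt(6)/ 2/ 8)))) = -1795*sqrt(6)/ 2016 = -2.18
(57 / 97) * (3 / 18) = 19 / 194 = 0.10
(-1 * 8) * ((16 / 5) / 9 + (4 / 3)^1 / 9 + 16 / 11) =-23264 / 1485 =-15.67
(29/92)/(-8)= -29/736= -0.04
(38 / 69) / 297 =38 / 20493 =0.00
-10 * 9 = -90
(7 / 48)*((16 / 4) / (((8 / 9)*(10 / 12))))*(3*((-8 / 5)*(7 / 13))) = -1323 / 650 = -2.04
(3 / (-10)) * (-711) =213.30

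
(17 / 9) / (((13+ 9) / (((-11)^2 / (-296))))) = -187 / 5328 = -0.04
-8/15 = -0.53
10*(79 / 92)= 395 / 46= 8.59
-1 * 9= -9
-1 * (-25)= 25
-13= -13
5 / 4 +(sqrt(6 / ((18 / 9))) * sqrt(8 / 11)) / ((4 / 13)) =6.05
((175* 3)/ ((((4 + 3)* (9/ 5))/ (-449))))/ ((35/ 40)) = -449000/ 21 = -21380.95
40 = 40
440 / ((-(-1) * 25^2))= 88 / 125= 0.70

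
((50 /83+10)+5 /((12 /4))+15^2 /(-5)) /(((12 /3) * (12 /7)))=-28525 /5976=-4.77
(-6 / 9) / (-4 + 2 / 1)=0.33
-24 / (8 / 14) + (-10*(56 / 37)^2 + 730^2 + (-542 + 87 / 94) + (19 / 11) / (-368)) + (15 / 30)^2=138641610883535 / 260460464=532294.26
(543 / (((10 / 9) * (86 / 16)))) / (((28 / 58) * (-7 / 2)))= -566892 / 10535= -53.81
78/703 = 0.11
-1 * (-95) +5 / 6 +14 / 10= 2917 / 30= 97.23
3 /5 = 0.60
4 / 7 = 0.57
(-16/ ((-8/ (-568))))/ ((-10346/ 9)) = 5112/ 5173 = 0.99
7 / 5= 1.40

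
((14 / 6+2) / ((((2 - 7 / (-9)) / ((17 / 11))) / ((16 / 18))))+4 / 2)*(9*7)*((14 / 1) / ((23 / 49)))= 49239708 / 6325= 7784.93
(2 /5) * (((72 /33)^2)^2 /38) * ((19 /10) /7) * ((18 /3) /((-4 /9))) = -2239488 /2562175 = -0.87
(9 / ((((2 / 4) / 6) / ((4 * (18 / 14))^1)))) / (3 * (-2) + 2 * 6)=648 / 7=92.57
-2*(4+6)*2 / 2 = -20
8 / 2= 4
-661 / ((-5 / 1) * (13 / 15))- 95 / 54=105847 / 702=150.78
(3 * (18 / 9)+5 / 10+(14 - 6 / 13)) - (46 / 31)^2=445665 / 24986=17.84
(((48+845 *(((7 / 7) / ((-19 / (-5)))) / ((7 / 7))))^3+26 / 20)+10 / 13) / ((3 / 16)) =46993828455896 / 445835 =105406323.99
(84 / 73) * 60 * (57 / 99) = 31920 / 803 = 39.75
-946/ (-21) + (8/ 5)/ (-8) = 4709/ 105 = 44.85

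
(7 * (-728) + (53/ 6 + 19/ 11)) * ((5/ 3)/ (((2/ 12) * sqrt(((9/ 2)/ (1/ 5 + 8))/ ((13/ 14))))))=-335639 * sqrt(18655)/ 693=-66151.06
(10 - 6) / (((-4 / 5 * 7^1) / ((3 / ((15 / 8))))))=-8 / 7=-1.14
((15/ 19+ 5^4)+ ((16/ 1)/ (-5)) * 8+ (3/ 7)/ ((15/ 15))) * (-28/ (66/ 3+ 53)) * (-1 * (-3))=-1597644/ 2375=-672.69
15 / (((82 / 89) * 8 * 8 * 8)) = 1335 / 41984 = 0.03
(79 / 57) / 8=79 / 456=0.17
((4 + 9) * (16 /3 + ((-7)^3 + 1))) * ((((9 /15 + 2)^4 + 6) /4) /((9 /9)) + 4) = -55554343 /750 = -74072.46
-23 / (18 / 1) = -23 / 18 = -1.28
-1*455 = -455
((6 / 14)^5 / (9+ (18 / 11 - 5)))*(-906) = -1210869 / 521017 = -2.32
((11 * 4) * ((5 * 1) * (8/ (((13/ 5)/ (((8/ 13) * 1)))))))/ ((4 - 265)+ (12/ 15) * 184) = -352000/ 96161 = -3.66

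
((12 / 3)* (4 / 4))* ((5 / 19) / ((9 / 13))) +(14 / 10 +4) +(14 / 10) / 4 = 4973 / 684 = 7.27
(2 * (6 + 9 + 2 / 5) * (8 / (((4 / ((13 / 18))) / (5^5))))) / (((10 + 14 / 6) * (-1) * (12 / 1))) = -625625 / 666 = -939.38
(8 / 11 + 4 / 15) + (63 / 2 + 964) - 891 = 34813 / 330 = 105.49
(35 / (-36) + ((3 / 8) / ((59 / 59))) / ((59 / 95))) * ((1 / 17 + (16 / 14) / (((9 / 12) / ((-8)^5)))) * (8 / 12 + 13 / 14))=1869121218205 / 63694512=29345.09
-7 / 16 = -0.44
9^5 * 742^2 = 32510253636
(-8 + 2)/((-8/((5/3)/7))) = 5/28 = 0.18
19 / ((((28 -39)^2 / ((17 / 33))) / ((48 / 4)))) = 0.97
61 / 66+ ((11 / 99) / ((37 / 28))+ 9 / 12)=25763 / 14652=1.76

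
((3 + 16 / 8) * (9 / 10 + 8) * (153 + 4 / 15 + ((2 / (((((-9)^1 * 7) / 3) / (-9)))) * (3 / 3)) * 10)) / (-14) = -1512377 / 2940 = -514.41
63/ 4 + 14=119/ 4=29.75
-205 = -205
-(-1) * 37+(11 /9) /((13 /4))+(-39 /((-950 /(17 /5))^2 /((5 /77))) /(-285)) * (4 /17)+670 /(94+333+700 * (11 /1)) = 4665493839601178 /124550973421875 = 37.46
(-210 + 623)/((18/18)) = 413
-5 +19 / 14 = -51 / 14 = -3.64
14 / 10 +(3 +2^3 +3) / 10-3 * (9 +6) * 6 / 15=-76 / 5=-15.20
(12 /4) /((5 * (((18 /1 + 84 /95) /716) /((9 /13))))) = 61218 /3887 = 15.75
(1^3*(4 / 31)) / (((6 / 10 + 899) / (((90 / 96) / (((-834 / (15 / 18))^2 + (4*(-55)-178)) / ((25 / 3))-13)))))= 46875 / 41877176379896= 0.00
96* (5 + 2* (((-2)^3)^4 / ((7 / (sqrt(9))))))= 2362656 / 7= 337522.29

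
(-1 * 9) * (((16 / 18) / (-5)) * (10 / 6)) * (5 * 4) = 160 / 3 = 53.33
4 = 4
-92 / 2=-46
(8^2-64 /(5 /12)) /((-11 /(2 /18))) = 448 /495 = 0.91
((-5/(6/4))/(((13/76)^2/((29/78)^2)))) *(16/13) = -194304640/10024911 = -19.38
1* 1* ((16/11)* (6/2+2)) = 80/11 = 7.27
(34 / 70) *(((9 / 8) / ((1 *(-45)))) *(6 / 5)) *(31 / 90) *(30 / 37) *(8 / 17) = -62 / 32375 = -0.00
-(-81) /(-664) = -81 /664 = -0.12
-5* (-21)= 105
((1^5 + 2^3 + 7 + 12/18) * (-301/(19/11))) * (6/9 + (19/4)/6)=-2897125/684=-4235.56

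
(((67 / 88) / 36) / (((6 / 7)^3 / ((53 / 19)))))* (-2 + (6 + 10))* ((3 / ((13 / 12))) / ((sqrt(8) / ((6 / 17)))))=8525951* sqrt(2) / 26604864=0.45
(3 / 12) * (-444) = -111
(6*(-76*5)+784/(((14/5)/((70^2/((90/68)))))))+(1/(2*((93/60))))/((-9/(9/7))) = 2020070270/1953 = 1034342.18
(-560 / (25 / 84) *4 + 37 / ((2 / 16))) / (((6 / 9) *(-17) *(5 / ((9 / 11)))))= 488052 / 4675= 104.40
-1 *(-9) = 9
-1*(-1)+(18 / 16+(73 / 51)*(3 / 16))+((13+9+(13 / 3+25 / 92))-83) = -1013501 / 18768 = -54.00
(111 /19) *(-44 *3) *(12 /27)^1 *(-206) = 1341472 /19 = 70603.79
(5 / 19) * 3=0.79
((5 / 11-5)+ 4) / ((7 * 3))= -0.03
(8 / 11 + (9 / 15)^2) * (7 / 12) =2093 / 3300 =0.63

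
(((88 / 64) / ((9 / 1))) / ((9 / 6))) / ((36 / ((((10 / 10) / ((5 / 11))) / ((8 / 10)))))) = 121 / 15552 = 0.01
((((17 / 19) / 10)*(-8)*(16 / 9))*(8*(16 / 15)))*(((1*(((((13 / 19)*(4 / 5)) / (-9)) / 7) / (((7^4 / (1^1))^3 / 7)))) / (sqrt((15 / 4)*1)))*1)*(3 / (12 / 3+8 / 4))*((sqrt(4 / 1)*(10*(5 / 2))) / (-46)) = -7241728*sqrt(15) / 2094493684054982175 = -0.00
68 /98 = 34 /49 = 0.69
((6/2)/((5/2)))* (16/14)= 48/35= 1.37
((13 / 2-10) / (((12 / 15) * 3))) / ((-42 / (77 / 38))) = 385 / 5472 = 0.07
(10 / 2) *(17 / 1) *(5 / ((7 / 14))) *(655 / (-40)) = -55675 / 4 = -13918.75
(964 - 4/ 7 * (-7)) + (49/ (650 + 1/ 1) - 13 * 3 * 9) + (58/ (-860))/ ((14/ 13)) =345440699/ 559860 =617.01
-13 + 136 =123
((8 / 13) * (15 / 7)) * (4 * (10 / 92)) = 1200 / 2093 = 0.57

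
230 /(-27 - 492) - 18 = -9572 /519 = -18.44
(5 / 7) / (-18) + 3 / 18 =8 / 63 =0.13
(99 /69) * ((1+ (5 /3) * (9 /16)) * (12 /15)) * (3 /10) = 3069 /4600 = 0.67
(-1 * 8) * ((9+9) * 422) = -60768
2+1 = 3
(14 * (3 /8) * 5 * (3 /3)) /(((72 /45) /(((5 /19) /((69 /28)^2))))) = 42875 /60306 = 0.71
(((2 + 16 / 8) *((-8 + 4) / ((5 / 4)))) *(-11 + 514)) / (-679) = 9.48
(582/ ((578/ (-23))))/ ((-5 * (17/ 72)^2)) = 34696512/ 417605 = 83.08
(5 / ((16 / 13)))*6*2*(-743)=-144885 / 4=-36221.25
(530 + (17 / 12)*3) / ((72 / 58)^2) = 1797217 / 5184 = 346.69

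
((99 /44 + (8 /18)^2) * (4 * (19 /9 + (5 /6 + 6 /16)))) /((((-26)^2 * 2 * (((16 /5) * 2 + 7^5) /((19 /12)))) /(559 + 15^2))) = 67865245 /38241742032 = 0.00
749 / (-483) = -107 / 69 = -1.55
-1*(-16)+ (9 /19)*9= 385 /19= 20.26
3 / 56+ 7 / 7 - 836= -46757 / 56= -834.95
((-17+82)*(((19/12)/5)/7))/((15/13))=3211/1260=2.55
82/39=2.10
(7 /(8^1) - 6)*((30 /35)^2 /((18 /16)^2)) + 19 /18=-1693 /882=-1.92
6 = 6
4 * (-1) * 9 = -36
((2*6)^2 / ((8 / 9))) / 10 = 81 / 5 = 16.20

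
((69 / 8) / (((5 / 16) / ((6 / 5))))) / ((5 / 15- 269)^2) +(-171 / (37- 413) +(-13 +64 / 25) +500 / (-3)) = -809051811983 / 4579933800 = -176.65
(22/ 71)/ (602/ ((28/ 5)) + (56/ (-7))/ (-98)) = 2156/ 748553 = 0.00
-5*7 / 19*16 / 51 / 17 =-560 / 16473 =-0.03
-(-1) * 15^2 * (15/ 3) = 1125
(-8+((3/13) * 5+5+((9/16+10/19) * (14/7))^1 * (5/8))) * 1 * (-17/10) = 130373/158080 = 0.82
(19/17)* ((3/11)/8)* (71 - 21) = 1425/748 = 1.91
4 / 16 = 1 / 4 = 0.25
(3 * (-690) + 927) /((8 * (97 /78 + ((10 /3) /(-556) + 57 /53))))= -328398759 /5316592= -61.77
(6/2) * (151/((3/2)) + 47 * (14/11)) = 481.45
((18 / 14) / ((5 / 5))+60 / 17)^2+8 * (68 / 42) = 36.14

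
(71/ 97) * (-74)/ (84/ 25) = -65675/ 4074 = -16.12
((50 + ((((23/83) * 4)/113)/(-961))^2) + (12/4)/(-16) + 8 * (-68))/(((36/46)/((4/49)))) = -2110577878400950667/40944010837948344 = -51.55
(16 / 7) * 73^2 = 12180.57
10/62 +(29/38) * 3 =2887/1178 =2.45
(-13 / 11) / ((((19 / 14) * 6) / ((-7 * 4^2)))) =10192 / 627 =16.26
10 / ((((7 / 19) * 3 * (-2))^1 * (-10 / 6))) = 19 / 7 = 2.71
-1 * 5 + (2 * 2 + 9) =8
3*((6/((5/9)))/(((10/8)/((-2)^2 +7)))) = 7128/25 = 285.12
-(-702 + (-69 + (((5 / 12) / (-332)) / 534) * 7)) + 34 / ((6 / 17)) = 1845213539 / 2127456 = 867.33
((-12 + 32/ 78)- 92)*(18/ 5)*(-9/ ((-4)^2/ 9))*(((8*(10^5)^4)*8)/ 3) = 4027569230769230769230769.00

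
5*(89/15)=89/3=29.67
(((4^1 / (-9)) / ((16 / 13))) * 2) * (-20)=130 / 9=14.44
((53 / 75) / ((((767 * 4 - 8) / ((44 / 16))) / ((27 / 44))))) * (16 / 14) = 0.00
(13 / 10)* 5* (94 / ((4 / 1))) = 611 / 4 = 152.75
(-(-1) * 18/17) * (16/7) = 288/119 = 2.42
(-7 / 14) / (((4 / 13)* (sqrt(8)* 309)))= -13* sqrt(2) / 9888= -0.00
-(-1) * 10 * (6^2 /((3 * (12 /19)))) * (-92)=-17480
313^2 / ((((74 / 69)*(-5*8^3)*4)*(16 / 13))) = -87878193 / 12124160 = -7.25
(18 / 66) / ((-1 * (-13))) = 3 / 143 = 0.02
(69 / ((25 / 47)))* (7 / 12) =7567 / 100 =75.67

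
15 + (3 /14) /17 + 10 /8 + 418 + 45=228129 /476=479.26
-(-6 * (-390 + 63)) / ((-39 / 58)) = 37932 / 13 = 2917.85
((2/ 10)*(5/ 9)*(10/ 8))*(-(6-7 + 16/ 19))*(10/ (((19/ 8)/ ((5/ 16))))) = 125/ 4332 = 0.03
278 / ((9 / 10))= 2780 / 9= 308.89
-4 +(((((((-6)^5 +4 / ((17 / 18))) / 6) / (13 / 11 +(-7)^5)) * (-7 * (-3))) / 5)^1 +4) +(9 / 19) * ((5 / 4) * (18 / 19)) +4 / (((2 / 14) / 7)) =196.88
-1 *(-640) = 640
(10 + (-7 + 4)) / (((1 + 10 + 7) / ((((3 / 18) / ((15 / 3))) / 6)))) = 7 / 3240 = 0.00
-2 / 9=-0.22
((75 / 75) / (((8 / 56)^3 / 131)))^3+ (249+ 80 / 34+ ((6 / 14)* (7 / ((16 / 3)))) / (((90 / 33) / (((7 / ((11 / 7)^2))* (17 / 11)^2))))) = 328430292132281529397 / 3620320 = 90718580714489.75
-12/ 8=-3/ 2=-1.50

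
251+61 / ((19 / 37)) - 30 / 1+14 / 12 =38869 / 114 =340.96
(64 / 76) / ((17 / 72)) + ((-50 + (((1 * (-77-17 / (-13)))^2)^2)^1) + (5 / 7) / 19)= 2119729003875435 / 64576421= 32825123.64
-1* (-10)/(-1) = -10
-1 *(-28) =28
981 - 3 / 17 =16674 / 17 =980.82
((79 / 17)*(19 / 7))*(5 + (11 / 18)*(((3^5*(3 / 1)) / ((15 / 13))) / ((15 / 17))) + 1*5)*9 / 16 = 43188273 / 13600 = 3175.61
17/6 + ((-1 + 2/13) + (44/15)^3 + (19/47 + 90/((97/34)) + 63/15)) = 25354323581/400052250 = 63.38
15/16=0.94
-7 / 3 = -2.33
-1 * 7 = -7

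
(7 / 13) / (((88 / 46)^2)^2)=1958887 / 48725248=0.04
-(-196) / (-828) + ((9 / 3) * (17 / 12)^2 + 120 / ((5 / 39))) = 3119189 / 3312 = 941.78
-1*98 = -98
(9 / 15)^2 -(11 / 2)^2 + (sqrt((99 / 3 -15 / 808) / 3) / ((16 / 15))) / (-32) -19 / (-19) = -2889 / 100 -45*sqrt(199374) / 206848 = -28.99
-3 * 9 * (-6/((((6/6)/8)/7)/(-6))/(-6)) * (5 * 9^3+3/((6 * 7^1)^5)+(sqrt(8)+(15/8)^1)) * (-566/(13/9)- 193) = -19364320189.29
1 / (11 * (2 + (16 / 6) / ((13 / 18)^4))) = 28561 / 3707638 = 0.01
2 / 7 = 0.29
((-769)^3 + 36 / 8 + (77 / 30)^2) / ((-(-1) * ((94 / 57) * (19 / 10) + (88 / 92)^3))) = -4979721174118207 / 43894140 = -113448427.83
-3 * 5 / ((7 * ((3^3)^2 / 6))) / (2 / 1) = -5 / 567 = -0.01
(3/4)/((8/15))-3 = -51/32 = -1.59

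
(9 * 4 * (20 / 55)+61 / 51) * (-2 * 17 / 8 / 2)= -8015 / 264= -30.36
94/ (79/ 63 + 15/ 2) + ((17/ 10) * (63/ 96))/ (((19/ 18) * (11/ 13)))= 442134567/ 36884320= 11.99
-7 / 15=-0.47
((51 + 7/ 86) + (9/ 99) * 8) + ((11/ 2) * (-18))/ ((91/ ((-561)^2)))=-29470420533/ 86086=-342336.97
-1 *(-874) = 874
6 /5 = 1.20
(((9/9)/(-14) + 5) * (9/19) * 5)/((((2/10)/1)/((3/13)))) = 46575/3458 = 13.47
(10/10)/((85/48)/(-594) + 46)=28512/1311467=0.02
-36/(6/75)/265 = -90/53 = -1.70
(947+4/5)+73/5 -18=4722/5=944.40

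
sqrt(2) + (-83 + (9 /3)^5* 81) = sqrt(2) + 19600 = 19601.41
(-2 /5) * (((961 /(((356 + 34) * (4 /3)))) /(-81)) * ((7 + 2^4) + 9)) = 7688 /26325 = 0.29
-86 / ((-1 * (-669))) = -86 / 669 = -0.13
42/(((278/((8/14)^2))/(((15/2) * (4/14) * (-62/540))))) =-248/20433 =-0.01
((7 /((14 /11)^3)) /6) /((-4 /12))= -1.70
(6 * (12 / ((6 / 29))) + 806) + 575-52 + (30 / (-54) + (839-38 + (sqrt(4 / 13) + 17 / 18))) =2478.94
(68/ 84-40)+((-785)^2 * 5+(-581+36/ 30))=323453131/ 105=3080506.01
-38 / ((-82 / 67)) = 1273 / 41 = 31.05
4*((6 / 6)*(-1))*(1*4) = -16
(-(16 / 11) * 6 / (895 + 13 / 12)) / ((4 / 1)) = -288 / 118283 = -0.00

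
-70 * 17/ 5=-238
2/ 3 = 0.67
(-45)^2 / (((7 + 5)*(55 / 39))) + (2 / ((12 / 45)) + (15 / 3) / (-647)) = 3619745 / 28468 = 127.15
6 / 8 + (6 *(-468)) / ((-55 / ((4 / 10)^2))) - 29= -110447 / 5500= -20.08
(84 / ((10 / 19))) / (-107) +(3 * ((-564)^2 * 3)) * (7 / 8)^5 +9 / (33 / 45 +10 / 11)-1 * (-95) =1468487.51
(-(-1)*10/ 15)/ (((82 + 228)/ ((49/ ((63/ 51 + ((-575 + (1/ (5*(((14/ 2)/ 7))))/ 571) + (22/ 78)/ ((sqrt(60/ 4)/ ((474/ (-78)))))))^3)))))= -37741741747422727854804874829602062207402178288529325/ 67651581790093738787542942981157696355075435471405377314287044 + 22549114798032809024291038176096763190441185674225*sqrt(15)/ 67651581790093738787542942981157696355075435471405377314287044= -0.00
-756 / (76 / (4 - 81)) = 14553 / 19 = 765.95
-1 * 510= -510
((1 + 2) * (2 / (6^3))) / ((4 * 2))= 1 / 288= 0.00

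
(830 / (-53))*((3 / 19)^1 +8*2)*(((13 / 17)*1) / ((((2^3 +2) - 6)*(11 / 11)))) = -1656265 / 34238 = -48.38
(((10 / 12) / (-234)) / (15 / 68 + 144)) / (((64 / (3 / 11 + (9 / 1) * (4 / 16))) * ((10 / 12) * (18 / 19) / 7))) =-11951 / 1384770816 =-0.00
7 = 7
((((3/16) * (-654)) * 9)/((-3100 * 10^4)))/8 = 8829/1984000000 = 0.00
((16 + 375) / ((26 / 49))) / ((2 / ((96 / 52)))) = 114954 / 169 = 680.20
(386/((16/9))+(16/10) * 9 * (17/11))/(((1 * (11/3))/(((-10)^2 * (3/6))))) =1579905/484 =3264.27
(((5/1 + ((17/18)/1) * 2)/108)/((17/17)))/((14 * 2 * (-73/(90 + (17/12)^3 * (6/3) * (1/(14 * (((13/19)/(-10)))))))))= -204892175/78103823616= -0.00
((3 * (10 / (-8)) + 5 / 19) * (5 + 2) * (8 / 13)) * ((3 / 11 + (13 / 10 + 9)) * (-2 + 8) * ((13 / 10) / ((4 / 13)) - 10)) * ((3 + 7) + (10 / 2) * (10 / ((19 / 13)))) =1141677558 / 4693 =243272.44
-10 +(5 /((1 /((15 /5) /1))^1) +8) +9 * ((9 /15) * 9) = 308 /5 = 61.60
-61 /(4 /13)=-793 /4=-198.25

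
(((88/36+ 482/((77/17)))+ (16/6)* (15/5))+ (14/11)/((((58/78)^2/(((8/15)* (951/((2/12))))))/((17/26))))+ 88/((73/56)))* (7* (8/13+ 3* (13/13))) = 4330532172424/35914905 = 120577.58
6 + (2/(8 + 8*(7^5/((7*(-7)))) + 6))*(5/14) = 6.00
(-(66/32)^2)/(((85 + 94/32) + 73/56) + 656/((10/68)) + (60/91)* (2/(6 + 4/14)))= -605605/647793936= -0.00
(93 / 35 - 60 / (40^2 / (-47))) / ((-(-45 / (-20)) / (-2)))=55 / 14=3.93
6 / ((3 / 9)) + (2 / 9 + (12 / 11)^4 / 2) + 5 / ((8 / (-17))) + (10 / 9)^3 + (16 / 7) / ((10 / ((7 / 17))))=70917992351 / 7257836520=9.77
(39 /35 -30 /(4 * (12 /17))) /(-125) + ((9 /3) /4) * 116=3047663 /35000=87.08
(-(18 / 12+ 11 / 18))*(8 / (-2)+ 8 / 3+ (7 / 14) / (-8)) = 1273 / 432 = 2.95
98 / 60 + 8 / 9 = 2.52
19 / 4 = 4.75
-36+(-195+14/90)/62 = -54604/1395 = -39.14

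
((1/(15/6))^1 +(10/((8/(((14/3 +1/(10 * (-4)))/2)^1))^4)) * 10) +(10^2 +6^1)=14555530279441/135895449600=107.11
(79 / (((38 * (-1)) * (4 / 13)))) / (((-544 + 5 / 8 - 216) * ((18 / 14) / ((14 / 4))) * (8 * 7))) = 7189 / 16621200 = 0.00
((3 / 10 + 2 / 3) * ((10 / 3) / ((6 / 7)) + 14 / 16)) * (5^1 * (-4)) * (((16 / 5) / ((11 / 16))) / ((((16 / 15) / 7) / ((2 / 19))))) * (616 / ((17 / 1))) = -31193792 / 2907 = -10730.58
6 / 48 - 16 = -127 / 8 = -15.88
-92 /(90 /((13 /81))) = -598 /3645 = -0.16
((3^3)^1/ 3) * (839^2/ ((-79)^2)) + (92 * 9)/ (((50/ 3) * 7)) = 1116426897/ 1092175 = 1022.21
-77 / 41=-1.88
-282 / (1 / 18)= -5076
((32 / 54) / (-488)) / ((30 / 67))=-67 / 24705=-0.00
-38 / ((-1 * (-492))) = -19 / 246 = -0.08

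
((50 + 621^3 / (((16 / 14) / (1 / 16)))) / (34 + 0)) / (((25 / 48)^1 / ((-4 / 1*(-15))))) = 15087490443 / 340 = 44374971.89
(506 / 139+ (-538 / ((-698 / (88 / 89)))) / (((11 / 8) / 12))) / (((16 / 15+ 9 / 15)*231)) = 44433154 / 1662229415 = 0.03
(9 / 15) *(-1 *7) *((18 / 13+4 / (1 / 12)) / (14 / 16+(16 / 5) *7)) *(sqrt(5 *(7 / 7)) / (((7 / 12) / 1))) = -184896 *sqrt(5) / 12103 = -34.16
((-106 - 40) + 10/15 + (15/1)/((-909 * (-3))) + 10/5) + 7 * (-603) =-3967174/909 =-4364.33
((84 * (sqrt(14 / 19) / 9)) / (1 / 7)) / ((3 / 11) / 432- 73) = -0.77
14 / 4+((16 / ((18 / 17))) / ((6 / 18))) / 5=377 / 30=12.57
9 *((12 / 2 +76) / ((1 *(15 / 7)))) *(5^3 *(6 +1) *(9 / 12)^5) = 36614025 / 512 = 71511.77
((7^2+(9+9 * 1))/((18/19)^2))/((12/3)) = 18.66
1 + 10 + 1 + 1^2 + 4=17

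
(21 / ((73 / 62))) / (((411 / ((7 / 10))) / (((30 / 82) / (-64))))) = -0.00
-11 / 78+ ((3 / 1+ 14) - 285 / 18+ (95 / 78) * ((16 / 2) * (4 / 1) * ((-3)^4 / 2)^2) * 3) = 7479580 / 39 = 191784.10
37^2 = 1369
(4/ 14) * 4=8/ 7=1.14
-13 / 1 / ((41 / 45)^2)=-15.66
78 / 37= 2.11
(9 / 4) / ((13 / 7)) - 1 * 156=-8049 / 52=-154.79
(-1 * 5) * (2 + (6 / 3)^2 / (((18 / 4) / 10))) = -490 / 9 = -54.44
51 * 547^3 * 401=3347160422673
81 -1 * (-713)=794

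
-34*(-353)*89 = 1068178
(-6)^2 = 36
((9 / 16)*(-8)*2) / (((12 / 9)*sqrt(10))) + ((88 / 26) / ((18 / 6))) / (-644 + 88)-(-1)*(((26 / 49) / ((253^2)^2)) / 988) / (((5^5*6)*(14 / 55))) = -27*sqrt(10) / 40-133505700559383193 / 65794036612038735000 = -2.14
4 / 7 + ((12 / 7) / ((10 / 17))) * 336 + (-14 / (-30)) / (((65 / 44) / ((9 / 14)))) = 2229442 / 2275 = 979.97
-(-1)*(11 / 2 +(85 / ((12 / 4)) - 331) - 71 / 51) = -10151 / 34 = -298.56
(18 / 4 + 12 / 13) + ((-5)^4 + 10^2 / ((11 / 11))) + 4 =19095 / 26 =734.42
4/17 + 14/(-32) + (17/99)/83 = -447311/2235024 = -0.20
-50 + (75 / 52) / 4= -10325 / 208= -49.64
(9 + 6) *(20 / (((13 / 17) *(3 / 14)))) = 23800 / 13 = 1830.77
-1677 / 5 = -335.40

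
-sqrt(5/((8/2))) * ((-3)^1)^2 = -9 * sqrt(5)/2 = -10.06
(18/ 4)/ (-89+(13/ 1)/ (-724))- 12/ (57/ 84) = -2412974/ 136059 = -17.73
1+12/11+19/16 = 577/176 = 3.28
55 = 55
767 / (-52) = -59 / 4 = -14.75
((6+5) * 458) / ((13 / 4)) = 20152 / 13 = 1550.15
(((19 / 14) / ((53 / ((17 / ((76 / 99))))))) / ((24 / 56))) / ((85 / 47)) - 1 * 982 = -2080289 / 2120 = -981.27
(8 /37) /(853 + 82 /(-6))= 12 /46583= 0.00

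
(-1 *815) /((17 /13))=-10595 /17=-623.24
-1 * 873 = -873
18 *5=90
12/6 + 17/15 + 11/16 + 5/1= 2117/240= 8.82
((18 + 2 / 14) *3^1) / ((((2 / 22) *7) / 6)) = 25146 / 49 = 513.18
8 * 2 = 16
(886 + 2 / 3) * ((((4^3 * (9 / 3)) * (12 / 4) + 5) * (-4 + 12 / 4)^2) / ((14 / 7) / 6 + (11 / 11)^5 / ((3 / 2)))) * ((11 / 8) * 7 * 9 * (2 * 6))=535501890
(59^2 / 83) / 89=3481 / 7387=0.47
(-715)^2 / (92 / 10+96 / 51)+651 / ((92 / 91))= 2026792261 / 43332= 46773.57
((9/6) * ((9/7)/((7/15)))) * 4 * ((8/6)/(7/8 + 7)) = 960/343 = 2.80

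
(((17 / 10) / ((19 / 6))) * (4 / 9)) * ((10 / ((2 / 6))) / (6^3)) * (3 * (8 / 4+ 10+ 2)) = 238 / 171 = 1.39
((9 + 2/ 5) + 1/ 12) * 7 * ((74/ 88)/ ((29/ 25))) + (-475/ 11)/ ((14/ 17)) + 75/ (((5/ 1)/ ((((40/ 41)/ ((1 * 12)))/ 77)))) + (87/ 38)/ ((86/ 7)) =-14756883331/ 3590342448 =-4.11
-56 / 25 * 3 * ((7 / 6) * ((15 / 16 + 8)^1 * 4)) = -7007 / 25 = -280.28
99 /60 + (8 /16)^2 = 19 /10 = 1.90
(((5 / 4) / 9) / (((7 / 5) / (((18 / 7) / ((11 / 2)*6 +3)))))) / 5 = 5 / 3528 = 0.00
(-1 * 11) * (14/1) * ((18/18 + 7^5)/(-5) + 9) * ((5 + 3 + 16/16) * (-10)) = -46467036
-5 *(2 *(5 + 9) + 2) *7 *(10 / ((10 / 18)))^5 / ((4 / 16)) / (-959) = 1133740800 / 137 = 8275480.29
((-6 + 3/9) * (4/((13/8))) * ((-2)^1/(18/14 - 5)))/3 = -3808/1521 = -2.50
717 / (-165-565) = -717 / 730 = -0.98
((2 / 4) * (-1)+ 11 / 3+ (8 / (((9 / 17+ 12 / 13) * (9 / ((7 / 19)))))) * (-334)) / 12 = -7919525 / 1317384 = -6.01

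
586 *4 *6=14064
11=11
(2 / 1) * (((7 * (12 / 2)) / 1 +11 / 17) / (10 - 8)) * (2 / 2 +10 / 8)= 6525 / 68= 95.96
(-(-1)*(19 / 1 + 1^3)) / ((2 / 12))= 120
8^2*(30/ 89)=1920/ 89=21.57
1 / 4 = 0.25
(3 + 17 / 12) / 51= 53 / 612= 0.09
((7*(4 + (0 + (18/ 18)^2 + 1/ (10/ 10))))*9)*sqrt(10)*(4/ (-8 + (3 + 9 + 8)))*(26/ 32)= 323.74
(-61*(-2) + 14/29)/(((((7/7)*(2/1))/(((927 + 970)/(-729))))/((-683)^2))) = -523878342736/7047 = -74340619.09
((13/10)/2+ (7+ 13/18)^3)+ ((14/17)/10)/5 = 1143039989/2478600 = 461.16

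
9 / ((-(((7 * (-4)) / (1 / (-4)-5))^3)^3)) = -177147 / 68719476736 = -0.00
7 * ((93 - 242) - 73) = -1554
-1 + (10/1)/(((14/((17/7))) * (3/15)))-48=-1976/49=-40.33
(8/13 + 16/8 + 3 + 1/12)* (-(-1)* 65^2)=288925/12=24077.08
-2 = -2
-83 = -83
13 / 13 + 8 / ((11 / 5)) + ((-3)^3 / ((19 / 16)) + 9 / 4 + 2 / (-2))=-14087 / 836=-16.85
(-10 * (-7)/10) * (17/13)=119/13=9.15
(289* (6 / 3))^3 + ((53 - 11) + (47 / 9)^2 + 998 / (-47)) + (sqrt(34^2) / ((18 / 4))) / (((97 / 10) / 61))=193100647.55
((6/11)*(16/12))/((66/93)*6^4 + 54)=124/166023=0.00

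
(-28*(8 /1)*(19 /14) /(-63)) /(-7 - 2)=-0.54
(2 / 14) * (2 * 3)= 6 / 7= 0.86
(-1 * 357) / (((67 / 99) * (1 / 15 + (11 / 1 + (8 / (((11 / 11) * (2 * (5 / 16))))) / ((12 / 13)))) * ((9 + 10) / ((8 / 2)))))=-5670 / 1273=-4.45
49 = 49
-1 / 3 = -0.33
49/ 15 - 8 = -71/ 15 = -4.73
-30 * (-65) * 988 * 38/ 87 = 24403600/ 29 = 841503.45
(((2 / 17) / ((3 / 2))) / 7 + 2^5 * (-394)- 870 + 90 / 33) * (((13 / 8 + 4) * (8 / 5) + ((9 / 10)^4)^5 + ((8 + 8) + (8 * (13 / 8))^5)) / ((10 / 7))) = -245614646793132824394636175181869 / 70125000000000000000000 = -3502526157.48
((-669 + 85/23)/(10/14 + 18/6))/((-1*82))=53557/24518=2.18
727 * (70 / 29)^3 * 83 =20696963000 / 24389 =848618.76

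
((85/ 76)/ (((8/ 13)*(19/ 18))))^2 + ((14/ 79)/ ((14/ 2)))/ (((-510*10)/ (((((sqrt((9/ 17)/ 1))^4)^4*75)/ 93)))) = 28723585359936013317009/ 9689100187932825628928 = 2.96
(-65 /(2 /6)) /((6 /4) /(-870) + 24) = -113100 /13919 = -8.13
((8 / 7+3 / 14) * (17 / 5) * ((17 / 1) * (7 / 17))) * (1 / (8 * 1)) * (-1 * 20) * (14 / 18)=-2261 / 36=-62.81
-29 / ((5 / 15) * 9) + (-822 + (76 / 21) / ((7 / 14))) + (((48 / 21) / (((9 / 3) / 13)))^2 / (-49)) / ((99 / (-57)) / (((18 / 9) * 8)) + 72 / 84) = -4067354779 / 4917591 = -827.10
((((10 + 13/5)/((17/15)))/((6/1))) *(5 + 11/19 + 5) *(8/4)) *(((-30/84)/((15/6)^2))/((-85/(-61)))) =-220698/137275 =-1.61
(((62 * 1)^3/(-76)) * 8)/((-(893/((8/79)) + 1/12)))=11439744/4021217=2.84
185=185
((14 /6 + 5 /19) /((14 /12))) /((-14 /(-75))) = 11.92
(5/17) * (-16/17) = -80/289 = -0.28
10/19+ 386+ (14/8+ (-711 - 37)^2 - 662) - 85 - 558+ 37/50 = 1061317231/1900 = 558588.02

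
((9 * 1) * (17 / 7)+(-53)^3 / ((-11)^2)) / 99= -1023626 / 83853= -12.21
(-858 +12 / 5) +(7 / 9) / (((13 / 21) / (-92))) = -971.19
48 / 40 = 6 / 5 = 1.20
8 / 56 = 1 / 7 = 0.14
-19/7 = -2.71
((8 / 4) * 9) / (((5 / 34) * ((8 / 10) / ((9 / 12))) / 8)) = 918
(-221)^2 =48841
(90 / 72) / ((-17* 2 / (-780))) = 975 / 34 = 28.68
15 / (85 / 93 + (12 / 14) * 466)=9765 / 260623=0.04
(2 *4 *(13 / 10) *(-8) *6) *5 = -2496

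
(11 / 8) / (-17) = -11 / 136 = -0.08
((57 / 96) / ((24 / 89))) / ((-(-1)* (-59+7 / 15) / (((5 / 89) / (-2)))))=475 / 449536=0.00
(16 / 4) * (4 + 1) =20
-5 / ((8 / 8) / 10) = -50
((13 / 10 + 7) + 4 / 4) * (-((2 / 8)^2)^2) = -93 / 2560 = -0.04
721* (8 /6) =2884 /3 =961.33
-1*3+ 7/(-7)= -4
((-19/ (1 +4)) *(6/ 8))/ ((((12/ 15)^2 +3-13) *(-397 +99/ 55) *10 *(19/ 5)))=-25/ 1233024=-0.00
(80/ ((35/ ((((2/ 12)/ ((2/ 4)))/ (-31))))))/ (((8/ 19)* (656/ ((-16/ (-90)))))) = -19/ 1201095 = -0.00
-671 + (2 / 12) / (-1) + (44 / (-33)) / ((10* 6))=-60407 / 90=-671.19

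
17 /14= 1.21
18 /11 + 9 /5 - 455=-24836 /55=-451.56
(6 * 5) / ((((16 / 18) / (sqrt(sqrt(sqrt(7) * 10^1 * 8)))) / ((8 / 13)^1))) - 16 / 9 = -16 / 9 + 540 * 5^(1 / 4) * 7^(1 / 8) / 13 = 77.44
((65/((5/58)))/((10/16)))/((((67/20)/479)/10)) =115573120/67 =1724971.94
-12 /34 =-6 /17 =-0.35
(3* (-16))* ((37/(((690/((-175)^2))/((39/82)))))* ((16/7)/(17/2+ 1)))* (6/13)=-74592000/17917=-4163.20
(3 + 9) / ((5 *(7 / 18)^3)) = 69984 / 1715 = 40.81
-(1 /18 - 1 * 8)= 7.94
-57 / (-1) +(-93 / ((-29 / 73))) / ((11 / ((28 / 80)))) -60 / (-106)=21984099 / 338140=65.01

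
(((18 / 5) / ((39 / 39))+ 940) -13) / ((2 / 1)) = 4653 / 10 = 465.30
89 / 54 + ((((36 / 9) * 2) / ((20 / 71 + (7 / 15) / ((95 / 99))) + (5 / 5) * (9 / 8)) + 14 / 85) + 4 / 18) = 14677812953 / 2344264470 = 6.26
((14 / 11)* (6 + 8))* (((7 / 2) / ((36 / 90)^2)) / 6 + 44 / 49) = 10687 / 132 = 80.96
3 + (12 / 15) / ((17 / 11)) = 299 / 85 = 3.52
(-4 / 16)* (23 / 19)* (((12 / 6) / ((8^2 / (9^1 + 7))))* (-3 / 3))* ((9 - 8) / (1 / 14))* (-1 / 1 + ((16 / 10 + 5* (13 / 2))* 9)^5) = 5767621152407.92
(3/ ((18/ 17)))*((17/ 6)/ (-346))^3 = -83521/ 53682569856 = -0.00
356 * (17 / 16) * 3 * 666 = 1511487 / 2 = 755743.50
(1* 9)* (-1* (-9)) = 81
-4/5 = -0.80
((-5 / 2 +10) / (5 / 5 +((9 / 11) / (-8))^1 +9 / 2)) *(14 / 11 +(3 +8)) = 324 / 19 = 17.05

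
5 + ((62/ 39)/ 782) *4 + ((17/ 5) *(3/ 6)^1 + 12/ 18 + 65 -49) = 23.37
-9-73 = -82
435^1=435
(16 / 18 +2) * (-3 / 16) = -13 / 24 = -0.54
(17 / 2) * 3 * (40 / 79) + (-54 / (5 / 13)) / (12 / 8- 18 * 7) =14.04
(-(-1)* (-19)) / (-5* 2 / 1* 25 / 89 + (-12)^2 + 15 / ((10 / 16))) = -1691 / 14702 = -0.12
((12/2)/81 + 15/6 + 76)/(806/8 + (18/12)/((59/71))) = 500674/653481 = 0.77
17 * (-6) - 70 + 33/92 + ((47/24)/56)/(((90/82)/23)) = -237740537/1391040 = -170.91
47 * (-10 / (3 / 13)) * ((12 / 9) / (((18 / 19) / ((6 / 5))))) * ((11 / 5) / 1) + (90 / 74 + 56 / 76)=-717993821 / 94905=-7565.40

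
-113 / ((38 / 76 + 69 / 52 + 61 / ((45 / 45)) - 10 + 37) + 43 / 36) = -26442 / 21299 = -1.24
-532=-532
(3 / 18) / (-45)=-1 / 270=-0.00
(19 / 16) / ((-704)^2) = 19 / 7929856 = 0.00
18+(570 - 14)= 574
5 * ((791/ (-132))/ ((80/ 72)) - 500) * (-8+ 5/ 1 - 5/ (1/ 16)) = 209738.17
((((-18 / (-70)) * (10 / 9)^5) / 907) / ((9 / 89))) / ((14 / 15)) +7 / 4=6141200983 / 3499086276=1.76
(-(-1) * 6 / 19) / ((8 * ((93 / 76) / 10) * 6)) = 5 / 93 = 0.05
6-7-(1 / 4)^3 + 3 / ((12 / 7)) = 47 / 64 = 0.73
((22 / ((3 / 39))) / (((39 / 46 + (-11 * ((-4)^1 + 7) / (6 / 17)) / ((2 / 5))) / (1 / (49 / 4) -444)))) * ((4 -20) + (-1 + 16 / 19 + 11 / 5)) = -758921015424 / 99742685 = -7608.79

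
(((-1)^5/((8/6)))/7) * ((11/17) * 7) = -33/68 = -0.49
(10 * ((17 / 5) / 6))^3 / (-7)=-4913 / 189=-25.99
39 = 39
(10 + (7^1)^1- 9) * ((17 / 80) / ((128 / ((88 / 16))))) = 187 / 2560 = 0.07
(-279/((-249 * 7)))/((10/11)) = 1023/5810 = 0.18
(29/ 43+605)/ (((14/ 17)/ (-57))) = -12618318/ 301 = -41921.32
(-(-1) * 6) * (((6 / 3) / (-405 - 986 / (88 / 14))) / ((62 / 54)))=-7128 / 383191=-0.02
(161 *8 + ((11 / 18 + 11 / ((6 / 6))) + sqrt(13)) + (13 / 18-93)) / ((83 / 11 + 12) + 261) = 11 *sqrt(13) / 3086 + 19921 / 4629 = 4.32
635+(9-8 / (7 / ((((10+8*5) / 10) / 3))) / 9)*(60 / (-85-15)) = 198364 / 315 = 629.73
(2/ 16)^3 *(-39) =-39/ 512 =-0.08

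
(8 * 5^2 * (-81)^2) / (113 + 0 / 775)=1312200 / 113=11612.39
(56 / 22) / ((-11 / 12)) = -336 / 121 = -2.78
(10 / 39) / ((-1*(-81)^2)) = -10 / 255879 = -0.00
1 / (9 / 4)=4 / 9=0.44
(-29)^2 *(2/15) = 1682/15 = 112.13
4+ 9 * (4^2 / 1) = 148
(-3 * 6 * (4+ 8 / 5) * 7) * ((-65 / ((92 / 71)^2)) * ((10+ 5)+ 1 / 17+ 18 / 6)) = 8872316271 / 17986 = 493290.13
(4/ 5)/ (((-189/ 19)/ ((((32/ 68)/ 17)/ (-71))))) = 608/ 19390455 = 0.00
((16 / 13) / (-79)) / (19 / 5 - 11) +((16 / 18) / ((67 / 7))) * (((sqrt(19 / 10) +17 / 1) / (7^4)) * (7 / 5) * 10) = 8 * sqrt(190) / 147735 +345004 / 30344769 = 0.01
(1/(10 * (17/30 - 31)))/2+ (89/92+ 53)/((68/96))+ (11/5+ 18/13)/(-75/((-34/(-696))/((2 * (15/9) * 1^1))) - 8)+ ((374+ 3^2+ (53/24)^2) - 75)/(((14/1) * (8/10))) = 104.12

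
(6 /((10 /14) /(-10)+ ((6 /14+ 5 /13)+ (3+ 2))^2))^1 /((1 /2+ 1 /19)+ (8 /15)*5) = 11328408 /204969133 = 0.06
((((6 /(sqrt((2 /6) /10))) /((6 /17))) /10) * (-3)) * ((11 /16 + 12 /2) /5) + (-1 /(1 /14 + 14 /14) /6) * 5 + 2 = 11 /9-5457 * sqrt(30) /800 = -36.14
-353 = -353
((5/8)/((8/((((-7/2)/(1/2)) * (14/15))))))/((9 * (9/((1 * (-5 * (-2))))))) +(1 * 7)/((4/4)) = 26971/3888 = 6.94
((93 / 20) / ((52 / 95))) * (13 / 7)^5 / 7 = 26.81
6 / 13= 0.46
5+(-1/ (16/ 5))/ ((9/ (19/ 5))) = 701/ 144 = 4.87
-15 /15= -1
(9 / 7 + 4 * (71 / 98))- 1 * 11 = -334 / 49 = -6.82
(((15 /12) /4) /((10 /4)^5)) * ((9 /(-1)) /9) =-2 /625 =-0.00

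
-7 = -7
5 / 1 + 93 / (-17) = -8 / 17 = -0.47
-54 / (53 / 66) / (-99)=36 / 53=0.68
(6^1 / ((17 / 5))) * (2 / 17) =60 / 289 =0.21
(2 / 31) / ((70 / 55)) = 11 / 217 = 0.05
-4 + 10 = 6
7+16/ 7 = 65/ 7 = 9.29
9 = 9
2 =2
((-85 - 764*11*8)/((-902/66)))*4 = 807804/41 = 19702.54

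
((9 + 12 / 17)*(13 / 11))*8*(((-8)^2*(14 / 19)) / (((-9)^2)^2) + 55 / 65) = 55315880 / 706401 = 78.31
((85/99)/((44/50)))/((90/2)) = 425/19602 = 0.02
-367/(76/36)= -3303/19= -173.84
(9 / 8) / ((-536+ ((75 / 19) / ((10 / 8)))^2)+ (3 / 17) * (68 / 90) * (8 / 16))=-0.00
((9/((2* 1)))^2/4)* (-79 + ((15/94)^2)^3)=-4414475806336719/11037916496896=-399.94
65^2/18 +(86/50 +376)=275599/450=612.44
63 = 63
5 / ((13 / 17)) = 85 / 13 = 6.54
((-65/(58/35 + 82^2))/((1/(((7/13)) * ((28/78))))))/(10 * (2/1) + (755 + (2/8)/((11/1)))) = -377300/156532490361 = -0.00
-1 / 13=-0.08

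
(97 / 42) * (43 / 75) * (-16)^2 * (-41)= -21889408 / 1575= -13898.04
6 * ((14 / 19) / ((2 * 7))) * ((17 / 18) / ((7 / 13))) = 221 / 399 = 0.55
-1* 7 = -7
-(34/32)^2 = -289/256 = -1.13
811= 811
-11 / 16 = -0.69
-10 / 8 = -5 / 4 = -1.25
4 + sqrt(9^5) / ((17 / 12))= 2984 / 17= 175.53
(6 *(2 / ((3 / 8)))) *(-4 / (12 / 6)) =-64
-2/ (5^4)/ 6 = -1/ 1875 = -0.00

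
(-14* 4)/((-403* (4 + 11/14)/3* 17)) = 2352/459017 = 0.01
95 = 95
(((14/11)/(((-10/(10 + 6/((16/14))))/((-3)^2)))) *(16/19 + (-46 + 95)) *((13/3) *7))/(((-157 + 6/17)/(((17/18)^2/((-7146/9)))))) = -0.19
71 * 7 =497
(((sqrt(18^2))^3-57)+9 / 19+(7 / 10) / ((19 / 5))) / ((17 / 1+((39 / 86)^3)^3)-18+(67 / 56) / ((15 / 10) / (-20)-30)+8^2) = 237796134457406975317996800 / 2592239662192146915837593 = 91.73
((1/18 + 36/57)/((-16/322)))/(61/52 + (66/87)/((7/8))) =-19969313/2945988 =-6.78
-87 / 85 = -1.02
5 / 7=0.71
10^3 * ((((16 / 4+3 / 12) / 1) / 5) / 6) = 425 / 3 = 141.67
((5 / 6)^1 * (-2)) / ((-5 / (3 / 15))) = 1 / 15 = 0.07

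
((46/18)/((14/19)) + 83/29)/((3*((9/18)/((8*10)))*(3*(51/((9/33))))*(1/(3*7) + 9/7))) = 462620/1024947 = 0.45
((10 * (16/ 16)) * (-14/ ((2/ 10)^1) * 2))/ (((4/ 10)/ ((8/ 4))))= -7000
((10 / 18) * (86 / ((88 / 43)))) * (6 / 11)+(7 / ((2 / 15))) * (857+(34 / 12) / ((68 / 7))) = 261479335 / 5808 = 45020.55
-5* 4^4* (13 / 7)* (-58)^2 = -55976960 / 7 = -7996708.57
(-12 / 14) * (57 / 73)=-342 / 511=-0.67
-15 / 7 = -2.14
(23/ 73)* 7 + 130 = 9651/ 73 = 132.21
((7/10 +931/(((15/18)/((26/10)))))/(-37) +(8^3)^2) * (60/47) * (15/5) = 8726780322/8695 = 1003655.01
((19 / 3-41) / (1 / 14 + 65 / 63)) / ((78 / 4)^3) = -896 / 211419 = -0.00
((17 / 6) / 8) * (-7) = -119 / 48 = -2.48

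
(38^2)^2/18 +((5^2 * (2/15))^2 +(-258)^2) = 182416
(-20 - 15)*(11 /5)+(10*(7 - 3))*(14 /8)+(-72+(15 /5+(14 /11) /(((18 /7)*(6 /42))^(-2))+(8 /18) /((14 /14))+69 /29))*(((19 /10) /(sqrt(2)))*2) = -617482216*sqrt(2) /4923765 - 7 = -184.35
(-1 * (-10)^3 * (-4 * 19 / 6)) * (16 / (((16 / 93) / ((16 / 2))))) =-9424000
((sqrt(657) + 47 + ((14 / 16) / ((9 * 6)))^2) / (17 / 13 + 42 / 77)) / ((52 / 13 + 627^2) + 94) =429 * sqrt(73) / 104205155 + 1254306911 / 19447182846720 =0.00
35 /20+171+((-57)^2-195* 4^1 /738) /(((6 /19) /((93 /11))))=471542389 /5412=87129.04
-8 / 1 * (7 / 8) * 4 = -28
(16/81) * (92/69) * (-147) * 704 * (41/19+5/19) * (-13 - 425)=14827208704/513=28902940.94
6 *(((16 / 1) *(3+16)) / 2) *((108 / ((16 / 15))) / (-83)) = -92340 / 83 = -1112.53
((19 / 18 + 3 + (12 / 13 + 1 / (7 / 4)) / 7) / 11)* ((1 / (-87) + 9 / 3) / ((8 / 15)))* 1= 1223725 / 562716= 2.17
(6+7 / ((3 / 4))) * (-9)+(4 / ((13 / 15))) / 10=-1788 / 13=-137.54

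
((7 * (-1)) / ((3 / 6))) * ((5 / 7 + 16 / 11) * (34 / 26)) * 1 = -5678 / 143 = -39.71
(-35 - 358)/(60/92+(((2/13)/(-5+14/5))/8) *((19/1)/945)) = -602.76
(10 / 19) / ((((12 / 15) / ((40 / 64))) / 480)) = 3750 / 19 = 197.37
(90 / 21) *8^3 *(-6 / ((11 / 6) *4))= -138240 / 77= -1795.32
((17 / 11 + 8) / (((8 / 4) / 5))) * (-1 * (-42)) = 11025 / 11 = 1002.27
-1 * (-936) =936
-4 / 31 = -0.13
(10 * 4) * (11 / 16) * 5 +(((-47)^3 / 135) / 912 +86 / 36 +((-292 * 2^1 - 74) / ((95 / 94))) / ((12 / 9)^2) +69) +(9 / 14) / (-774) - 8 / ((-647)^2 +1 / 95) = -158.18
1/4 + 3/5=17/20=0.85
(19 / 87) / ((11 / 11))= 0.22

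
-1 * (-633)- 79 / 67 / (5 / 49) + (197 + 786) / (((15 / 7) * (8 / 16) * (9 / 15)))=6483926 / 3015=2150.56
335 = 335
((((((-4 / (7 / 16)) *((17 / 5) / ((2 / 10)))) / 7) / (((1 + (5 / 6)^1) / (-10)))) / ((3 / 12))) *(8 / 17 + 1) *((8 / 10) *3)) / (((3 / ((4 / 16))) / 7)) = 76800 / 77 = 997.40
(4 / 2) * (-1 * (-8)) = 16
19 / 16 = 1.19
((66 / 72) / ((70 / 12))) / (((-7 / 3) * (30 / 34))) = -187 / 2450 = -0.08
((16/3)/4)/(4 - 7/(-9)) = 12/43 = 0.28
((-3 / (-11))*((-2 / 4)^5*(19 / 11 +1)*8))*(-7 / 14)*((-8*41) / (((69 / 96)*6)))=-19680 / 2783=-7.07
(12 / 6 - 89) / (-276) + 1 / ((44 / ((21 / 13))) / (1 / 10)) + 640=84240353 / 131560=640.32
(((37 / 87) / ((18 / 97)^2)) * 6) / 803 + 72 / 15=92280521 / 18862470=4.89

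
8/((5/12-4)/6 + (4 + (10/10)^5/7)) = 4032/1787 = 2.26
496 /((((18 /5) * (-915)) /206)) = -51088 /1647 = -31.02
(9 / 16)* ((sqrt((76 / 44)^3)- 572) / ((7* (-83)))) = 1287 / 2324- 171* sqrt(209) / 1124816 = 0.55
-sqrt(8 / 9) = -2 * sqrt(2) / 3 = -0.94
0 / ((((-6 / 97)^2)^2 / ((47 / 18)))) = 0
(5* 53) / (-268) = -265 / 268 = -0.99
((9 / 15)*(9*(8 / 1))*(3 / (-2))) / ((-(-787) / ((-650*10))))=535.20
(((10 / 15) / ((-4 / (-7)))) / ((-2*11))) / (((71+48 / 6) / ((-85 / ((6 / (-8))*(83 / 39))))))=-7735 / 216381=-0.04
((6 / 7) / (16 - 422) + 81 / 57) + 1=65309 / 26999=2.42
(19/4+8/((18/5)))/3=2.32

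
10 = 10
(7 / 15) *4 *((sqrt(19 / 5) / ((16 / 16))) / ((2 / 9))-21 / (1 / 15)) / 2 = -285.81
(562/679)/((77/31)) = 17422/52283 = 0.33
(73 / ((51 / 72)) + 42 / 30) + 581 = 58264 / 85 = 685.46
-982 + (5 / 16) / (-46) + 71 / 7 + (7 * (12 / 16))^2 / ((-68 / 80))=-87959771 / 87584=-1004.29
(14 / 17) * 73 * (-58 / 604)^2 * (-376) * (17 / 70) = -5770942 / 114005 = -50.62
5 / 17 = 0.29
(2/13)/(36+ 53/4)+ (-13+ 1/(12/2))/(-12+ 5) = 28219/15366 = 1.84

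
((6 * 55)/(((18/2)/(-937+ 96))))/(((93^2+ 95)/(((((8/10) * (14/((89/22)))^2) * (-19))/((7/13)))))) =30966279344/25972959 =1192.25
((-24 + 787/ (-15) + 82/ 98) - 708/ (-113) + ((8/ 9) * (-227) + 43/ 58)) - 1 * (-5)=-3835458871/ 14451570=-265.40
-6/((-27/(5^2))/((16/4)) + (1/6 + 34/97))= -174600/7193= -24.27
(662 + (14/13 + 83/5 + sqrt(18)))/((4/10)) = 15* sqrt(2)/2 + 44179/26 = 1709.80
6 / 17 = 0.35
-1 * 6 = -6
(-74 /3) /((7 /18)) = -444 /7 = -63.43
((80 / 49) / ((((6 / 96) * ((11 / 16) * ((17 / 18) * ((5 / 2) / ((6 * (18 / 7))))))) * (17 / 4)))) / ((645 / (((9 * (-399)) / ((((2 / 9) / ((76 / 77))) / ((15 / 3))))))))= -7223.08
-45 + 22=-23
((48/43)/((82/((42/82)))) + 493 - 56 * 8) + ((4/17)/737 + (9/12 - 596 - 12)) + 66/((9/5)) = -5711752545073/10867604484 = -525.58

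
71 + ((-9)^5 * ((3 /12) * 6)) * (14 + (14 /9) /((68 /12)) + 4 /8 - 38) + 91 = 139898097 /68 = 2057324.96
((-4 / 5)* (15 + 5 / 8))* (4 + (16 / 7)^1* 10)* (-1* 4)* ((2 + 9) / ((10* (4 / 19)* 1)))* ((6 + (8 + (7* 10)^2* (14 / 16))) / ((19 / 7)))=22238755 / 2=11119377.50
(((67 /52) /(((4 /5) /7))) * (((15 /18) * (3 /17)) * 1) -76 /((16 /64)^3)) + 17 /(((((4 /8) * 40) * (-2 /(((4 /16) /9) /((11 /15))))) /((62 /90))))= -25532021861 /5250960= -4862.35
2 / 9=0.22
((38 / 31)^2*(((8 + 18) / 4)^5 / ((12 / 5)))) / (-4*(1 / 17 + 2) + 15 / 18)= -2278625141 / 2321776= -981.41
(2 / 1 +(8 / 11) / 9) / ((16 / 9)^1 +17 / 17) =206 / 275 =0.75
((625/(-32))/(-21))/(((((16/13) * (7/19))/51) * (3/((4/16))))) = 2624375/301056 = 8.72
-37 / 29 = -1.28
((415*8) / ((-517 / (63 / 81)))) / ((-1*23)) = 23240 / 107019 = 0.22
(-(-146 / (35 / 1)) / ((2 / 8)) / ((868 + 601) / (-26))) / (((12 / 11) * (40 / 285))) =-15257 / 7910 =-1.93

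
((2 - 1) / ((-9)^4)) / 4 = 1 / 26244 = 0.00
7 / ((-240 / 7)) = -49 / 240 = -0.20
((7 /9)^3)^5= 4747561509943 /205891132094649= 0.02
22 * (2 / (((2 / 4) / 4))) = 352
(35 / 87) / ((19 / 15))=175 / 551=0.32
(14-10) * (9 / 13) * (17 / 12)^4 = 11.15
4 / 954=2 / 477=0.00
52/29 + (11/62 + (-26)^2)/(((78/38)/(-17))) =-392567005/70122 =-5598.34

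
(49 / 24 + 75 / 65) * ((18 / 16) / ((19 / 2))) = 2991 / 7904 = 0.38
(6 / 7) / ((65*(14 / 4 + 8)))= 12 / 10465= 0.00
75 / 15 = 5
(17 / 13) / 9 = 0.15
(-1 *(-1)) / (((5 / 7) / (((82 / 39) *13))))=574 / 15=38.27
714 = 714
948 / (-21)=-316 / 7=-45.14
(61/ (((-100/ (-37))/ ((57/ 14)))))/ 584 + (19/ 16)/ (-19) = 77549/ 817600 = 0.09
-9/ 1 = -9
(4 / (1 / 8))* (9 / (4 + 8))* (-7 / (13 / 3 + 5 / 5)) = -31.50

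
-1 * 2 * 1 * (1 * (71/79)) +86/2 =3255/79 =41.20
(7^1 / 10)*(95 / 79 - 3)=-1.26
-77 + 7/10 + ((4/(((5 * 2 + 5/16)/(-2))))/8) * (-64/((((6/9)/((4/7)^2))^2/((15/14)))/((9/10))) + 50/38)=-718421941/9579990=-74.99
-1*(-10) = 10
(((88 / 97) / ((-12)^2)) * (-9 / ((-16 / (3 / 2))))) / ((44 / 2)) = 3 / 12416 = 0.00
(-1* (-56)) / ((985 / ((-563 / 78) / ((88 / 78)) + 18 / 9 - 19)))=-14413 / 10835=-1.33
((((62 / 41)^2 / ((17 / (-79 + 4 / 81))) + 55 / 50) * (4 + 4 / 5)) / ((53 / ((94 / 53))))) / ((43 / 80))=-1325695945088 / 465983563365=-2.84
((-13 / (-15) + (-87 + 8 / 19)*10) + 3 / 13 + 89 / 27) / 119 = -28723241 / 3968055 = -7.24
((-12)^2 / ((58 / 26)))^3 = 6560206848 / 24389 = 268982.20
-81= -81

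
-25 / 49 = -0.51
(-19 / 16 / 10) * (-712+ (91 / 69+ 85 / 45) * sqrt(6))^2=-4299677998 / 71415+ 561412 * sqrt(6) / 1035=-58878.26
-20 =-20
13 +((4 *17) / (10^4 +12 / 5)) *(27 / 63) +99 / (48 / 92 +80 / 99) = 23175195167 / 265013588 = 87.45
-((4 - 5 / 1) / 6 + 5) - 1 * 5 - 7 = -101 / 6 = -16.83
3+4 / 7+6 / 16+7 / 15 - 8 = -3013 / 840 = -3.59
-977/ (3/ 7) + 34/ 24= -9113/ 4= -2278.25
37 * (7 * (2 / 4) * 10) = 1295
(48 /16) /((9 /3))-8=-7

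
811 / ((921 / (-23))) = -18653 / 921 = -20.25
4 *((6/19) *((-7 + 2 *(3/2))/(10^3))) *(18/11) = -216/26125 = -0.01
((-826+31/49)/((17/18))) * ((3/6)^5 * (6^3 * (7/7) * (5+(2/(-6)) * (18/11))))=-578097/22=-26277.14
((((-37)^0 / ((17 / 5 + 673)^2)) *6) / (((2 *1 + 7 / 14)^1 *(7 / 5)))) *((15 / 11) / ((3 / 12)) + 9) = 11925 / 220180037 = 0.00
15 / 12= 5 / 4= 1.25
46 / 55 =0.84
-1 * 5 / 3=-5 / 3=-1.67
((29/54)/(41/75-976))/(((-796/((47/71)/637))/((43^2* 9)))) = 63004675/5267549252056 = 0.00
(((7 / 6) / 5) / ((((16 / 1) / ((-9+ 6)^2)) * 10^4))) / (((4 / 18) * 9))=21 / 3200000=0.00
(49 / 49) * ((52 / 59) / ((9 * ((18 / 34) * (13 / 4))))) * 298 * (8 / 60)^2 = 324224 / 1075275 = 0.30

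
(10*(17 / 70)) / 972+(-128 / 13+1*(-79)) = -7858399 / 88452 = -88.84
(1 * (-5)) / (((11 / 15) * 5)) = -15 / 11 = -1.36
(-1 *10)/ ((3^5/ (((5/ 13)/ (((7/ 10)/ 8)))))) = -4000/ 22113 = -0.18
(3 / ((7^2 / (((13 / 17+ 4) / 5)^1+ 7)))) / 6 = 338 / 4165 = 0.08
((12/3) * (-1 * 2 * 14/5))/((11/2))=-224/55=-4.07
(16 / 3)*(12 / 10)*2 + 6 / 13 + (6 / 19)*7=19108 / 1235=15.47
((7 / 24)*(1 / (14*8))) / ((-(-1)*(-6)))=-1 / 2304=-0.00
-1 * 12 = -12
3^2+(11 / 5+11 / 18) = 1063 / 90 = 11.81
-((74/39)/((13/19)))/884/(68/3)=-703/5079464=-0.00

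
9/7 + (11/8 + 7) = 541/56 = 9.66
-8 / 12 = -2 / 3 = -0.67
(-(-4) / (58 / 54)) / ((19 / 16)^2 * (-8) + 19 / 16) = -3456 / 9367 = -0.37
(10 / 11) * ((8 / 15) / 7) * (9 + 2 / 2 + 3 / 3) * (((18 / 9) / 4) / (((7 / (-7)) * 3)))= -8 / 63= -0.13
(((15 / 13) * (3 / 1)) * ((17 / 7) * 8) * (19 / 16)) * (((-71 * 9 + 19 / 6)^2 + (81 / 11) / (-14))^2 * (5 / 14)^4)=1267684071640890567334375 / 5969355904512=212365302374.20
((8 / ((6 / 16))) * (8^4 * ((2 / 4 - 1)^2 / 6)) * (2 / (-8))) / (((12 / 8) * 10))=-8192 / 135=-60.68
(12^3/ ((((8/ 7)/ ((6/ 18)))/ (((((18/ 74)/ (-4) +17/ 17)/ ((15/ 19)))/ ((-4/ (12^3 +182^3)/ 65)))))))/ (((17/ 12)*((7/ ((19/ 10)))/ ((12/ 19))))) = -22360120477344/ 3145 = -7109736240.81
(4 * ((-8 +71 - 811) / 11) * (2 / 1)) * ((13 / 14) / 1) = -3536 / 7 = -505.14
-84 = -84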